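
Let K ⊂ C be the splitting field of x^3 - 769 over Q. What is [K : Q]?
[K : Q] = 6

The roots of x^3 - 769 are ∛769, ω∛769, ω^2∛769 where ω = e^(2πi/3) is a primitive cube root of unity, so K = Q(∛769, ω). Now [Q(∛769):Q] = 3 (since 769 is not a perfect cube, x^3 - 769 is irreducible) and [Q(ω):Q] = 2. Both 2 and 3 divide [K:Q], and [K:Q] ≤ 3·2 = 6, so [K:Q] = 6. (Equivalently: Q(∛769) ⊂ R but ω ∉ R, so [K : Q(∛769)] = 2.)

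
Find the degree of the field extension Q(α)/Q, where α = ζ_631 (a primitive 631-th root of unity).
[Q(α):Q] = 630

The minimal polynomial of ζ_631 over Q is the 631-th cyclotomic polynomial Φ_631(x), which is irreducible over Q and has degree φ(631) = 630. Hence [Q(α):Q] = φ(631) = 630.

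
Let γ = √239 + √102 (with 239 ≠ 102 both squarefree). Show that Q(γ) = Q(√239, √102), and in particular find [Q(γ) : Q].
[Q(γ) : Q] = 4 (equivalently, Q(γ) = Q(√239, √102))

Obviously Q(γ) ⊆ Q(√239, √102), and [Q(√239, √102):Q] = 4 (since 239, 102 are distinct squarefree integers > 1 with 24378 not a perfect square). To show equality we compute the minimal polynomial of γ. From γ = √239 + √102: γ^2 = 239 + 2√(24378) + 102 = 341 + 2√(24378), so γ^2 - 341 = 2√(24378); squaring, (γ^2 - 341)^2 = 4·24378, i.e. γ^4 - 682γ^2 + 116281 - 97512 = 0, i.e. γ^4 - 682γ^2 + 18769 = 0. So γ is a root of x^4 - 682x^2 + 18769. This polynomial is irreducible over Q: it has no rational root (each ±√239 ± √102 is irrational), and any factorization into two quadratics over Q would force √(24378) ∈ Q (pairing opposite roots) or √239, √102 ∈ Q (other pairings), all impossible. Hence [Q(γ):Q] = 4 = [Q(√239, √102):Q], so Q(γ) = Q(√239, √102).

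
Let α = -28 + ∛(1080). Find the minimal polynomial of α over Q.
m_α(x) = x^3 + 84x^2 + 2352x + 20872

Set β = α + 28 = ∛(1080), so β^3 = 1080. Then (α + 28)^3 - 1080 = 0, i.e. α is a root of g(x) = (x + 28)^3 - 1080 = x^3 + 84x^2 + 2352x + 20872. Since g(x) = h(x + 28) where h(x) = x^3 - 1080, and h is irreducible over Q (because 1080 is not a perfect cube, so h has no rational root, and a monic cubic with no rational root is irreducible), g is also irreducible (irreducibility is preserved under the substitution x → x + 28). Hence m_α(x) = x^3 + 84x^2 + 2352x + 20872.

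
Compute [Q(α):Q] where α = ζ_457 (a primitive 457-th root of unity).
[Q(α):Q] = 456

The minimal polynomial of ζ_457 over Q is the 457-th cyclotomic polynomial Φ_457(x), which is irreducible over Q and has degree φ(457) = 456. Hence [Q(α):Q] = φ(457) = 456.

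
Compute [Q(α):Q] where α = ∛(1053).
[Q(α):Q] = 3

The minimal polynomial of α is x^3 - 1053, irreducible over Q since 1053 is not a perfect cube (so x^3 - 1053 has no rational root). Hence [Q(α):Q] = deg(m_α) = 3.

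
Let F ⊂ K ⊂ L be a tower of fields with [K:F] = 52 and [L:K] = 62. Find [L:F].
[L:F] = 3224

The tower law says that for any tower of field extensions F ⊂ K ⊂ L with finite degrees, [L:F] = [L:K] · [K:F]. Here this gives [L:F] = 62 · 52 = 3224.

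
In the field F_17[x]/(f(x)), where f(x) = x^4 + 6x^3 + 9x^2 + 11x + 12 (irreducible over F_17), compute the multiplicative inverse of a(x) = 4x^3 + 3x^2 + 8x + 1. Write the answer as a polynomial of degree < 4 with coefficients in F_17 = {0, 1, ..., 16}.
a(x)^(-1) ≡ 12x^3 + 9x^2 + x + 10 (mod f(x))

Since f is irreducible over F_17, F_17[x]/(f) is a field and a(x) ≠ 0 has an inverse. Apply the extended Euclidean algorithm to f(x) and a(x) in F_17[x]: f(x) = (13x + 13)·a(x) + (2x^2 + 13x + 16);  a(x) = (2x + 14)·(2x^2 + 13x + 16) + (15x + 15);  (2x^2 + 13x + 16) = (16x + 3)·(15x + 15) + (5). The last nonzero remainder is the constant 5 = gcd(f, a) in F_17. Back-substituting through the division chain expresses 5 = s(x)·a(x) + t(x)·f(x) with s(x) ≡ 9x^3 + 11x^2 + 5x + 16 (mod f), so (9x^3 + 11x^2 + 5x + 16)·a(x) ≡ 5 (mod f). Multiplying by 5^(-1) ≡ 7 in F_17 gives a(x)^(-1) ≡ 7·(9x^3 + 11x^2 + 5x + 16) ≡ 12x^3 + 9x^2 + x + 10 (mod f). Check: (4x^3 + 3x^2 + 8x + 1)·(12x^3 + 9x^2 + x + 10) = 14x^6 + 4x^5 + 8x^4 + 8x^3 + 13x^2 + 13x + 10 ≡ 1 (mod x^4 + 6x^3 + 9x^2 + 11x + 12).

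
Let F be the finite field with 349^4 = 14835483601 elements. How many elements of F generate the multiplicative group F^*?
There are φ(14835483600) = 3273984000 primitive elements

F_q^* is cyclic of order q - 1 = 14835483600. A cyclic group of order m has exactly φ(m) generators. Here m = 14835483600 = 2^4 · 3 · 5^2 · 7 · 29 · 60901, so the number of primitive elements is φ(14835483600) = 3273984000.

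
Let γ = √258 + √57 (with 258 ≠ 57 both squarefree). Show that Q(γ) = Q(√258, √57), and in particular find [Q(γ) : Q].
[Q(γ) : Q] = 4 (equivalently, Q(γ) = Q(√258, √57))

Obviously Q(γ) ⊆ Q(√258, √57), and [Q(√258, √57):Q] = 4 (since 258, 57 are distinct squarefree integers > 1 with 14706 not a perfect square). To show equality we compute the minimal polynomial of γ. From γ = √258 + √57: γ^2 = 258 + 2√(14706) + 57 = 315 + 2√(14706), so γ^2 - 315 = 2√(14706); squaring, (γ^2 - 315)^2 = 4·14706, i.e. γ^4 - 630γ^2 + 99225 - 58824 = 0, i.e. γ^4 - 630γ^2 + 40401 = 0. So γ is a root of x^4 - 630x^2 + 40401. This polynomial is irreducible over Q: it has no rational root (each ±√258 ± √57 is irrational), and any factorization into two quadratics over Q would force √(14706) ∈ Q (pairing opposite roots) or √258, √57 ∈ Q (other pairings), all impossible. Hence [Q(γ):Q] = 4 = [Q(√258, √57):Q], so Q(γ) = Q(√258, √57).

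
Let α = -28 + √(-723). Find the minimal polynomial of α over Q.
m_α(x) = x^2 + 56x + 1507

From α + 28 = √(-723), squaring gives (α + 28)^2 = -723, i.e. α^2 + 56α + 784 = -723, so α^2 + 56α + 1507 = 0. The discriminant of x^2 + 56x + 1507 is (56)^2 - 4·(1507) = 3136 - 6028 = -2892, and 4·(-723) is not a perfect square in Q since -723 is squarefree and ≠ 1. Hence x^2 + 56x + 1507 is irreducible over Q and is the minimal polynomial of α.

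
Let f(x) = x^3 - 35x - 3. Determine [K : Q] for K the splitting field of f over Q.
[K : Q] = 6

By the rational root test, any rational root of the monic integer polynomial f(x) = x^3 - 35x - 3 must be an integer dividing the constant term -3, i.e. one of ±{1, 3}. Evaluating: f(1) = -37, f(-1) = 31, f(3) = -81, f(-3) = 75; none is 0, so f has no rational root and is therefore irreducible over Q (a cubic with no linear factor over a field is irreducible). For an irreducible cubic, the Galois group is A_3 or S_3 according as the discriminant disc(f) = -4a^3 - 27b^2 = -4·(-35)^3 - 27·(-3)^2 = 171257 is or is not a square in Q. Here disc(f) = 171257 is not a perfect square in Q, so the Galois group of f over Q is not contained in A_3 and must be all of S_3. The splitting field has degree |S_3| = 6 over Q, so [K : Q] = 6.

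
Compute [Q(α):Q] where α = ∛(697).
[Q(α):Q] = 3

The minimal polynomial of α is x^3 - 697, irreducible over Q since 697 is not a perfect cube (so x^3 - 697 has no rational root). Hence [Q(α):Q] = deg(m_α) = 3.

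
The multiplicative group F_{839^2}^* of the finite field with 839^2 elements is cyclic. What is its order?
|F_{839^2}^*| = 703920

F_{839^2} has 839^2 = 703921 elements; its multiplicative group consists of all nonzero elements, so |F_{839^2}^*| = 703921 - 1 = 703920. (It is cyclic since any finite subgroup of the multiplicative group of a field is cyclic.)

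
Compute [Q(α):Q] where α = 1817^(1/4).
[Q(α):Q] = 4

α is a root of x^4 - 1817. By Eisenstein's criterion at the prime p = 23 (which divides the constant term 1817 but p^2 = 529 does not, since 1817 is squarefree), x^4 - 1817 is irreducible over Q. Hence [Q(α):Q] = 4.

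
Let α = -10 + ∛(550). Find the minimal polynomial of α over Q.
m_α(x) = x^3 + 30x^2 + 300x + 450

Set β = α + 10 = ∛(550), so β^3 = 550. Then (α + 10)^3 - 550 = 0, i.e. α is a root of g(x) = (x + 10)^3 - 550 = x^3 + 30x^2 + 300x + 450. Since g(x) = h(x + 10) where h(x) = x^3 - 550, and h is irreducible over Q (because 550 is not a perfect cube, so h has no rational root, and a monic cubic with no rational root is irreducible), g is also irreducible (irreducibility is preserved under the substitution x → x + 10). Hence m_α(x) = x^3 + 30x^2 + 300x + 450.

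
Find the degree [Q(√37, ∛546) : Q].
[Q(√37, ∛546) : Q] = 6

Let L = Q(√37, ∛546). Since Q(√37) ⊂ L and [Q(√37):Q] = 2, the tower law gives 2 | [L:Q]. Likewise Q(∛546) ⊂ L with [Q(∛546):Q] = 3 (because 546 is not a perfect cube), so 3 | [L:Q]. As gcd(2,3) = 1, [L:Q] is divisible by 6. Conversely L is generated over Q by √37 and ∛546, so [L:Q] ≤ 2·3 = 6. Therefore [Q(√37, ∛546) : Q] = 6.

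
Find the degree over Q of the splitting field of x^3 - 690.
[K : Q] = 6

The roots of x^3 - 690 are ∛690, ω∛690, ω^2∛690 where ω = e^(2πi/3) is a primitive cube root of unity, so K = Q(∛690, ω). Now [Q(∛690):Q] = 3 (since 690 is not a perfect cube, x^3 - 690 is irreducible) and [Q(ω):Q] = 2. Both 2 and 3 divide [K:Q], and [K:Q] ≤ 3·2 = 6, so [K:Q] = 6. (Equivalently: Q(∛690) ⊂ R but ω ∉ R, so [K : Q(∛690)] = 2.)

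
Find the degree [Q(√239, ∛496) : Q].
[Q(√239, ∛496) : Q] = 6

Let L = Q(√239, ∛496). Since Q(√239) ⊂ L and [Q(√239):Q] = 2, the tower law gives 2 | [L:Q]. Likewise Q(∛496) ⊂ L with [Q(∛496):Q] = 3 (because 496 is not a perfect cube), so 3 | [L:Q]. As gcd(2,3) = 1, [L:Q] is divisible by 6. Conversely L is generated over Q by √239 and ∛496, so [L:Q] ≤ 2·3 = 6. Therefore [Q(√239, ∛496) : Q] = 6.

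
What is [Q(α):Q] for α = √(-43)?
[Q(α):Q] = 2

[Q(α):Q] equals the degree of the minimal polynomial of α. Here α^2 = -43 and x^2 + 43 is irreducible (d = -43 is squarefree, ≠ 1, hence not a square), so deg(m_α) = 2. Thus [Q(α):Q] = 2.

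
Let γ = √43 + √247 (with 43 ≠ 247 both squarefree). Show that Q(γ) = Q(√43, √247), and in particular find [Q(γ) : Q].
[Q(γ) : Q] = 4 (equivalently, Q(γ) = Q(√43, √247))

Obviously Q(γ) ⊆ Q(√43, √247), and [Q(√43, √247):Q] = 4 (since 43, 247 are distinct squarefree integers > 1 with 10621 not a perfect square). To show equality we compute the minimal polynomial of γ. From γ = √43 + √247: γ^2 = 43 + 2√(10621) + 247 = 290 + 2√(10621), so γ^2 - 290 = 2√(10621); squaring, (γ^2 - 290)^2 = 4·10621, i.e. γ^4 - 580γ^2 + 84100 - 42484 = 0, i.e. γ^4 - 580γ^2 + 41616 = 0. So γ is a root of x^4 - 580x^2 + 41616. This polynomial is irreducible over Q: it has no rational root (each ±√43 ± √247 is irrational), and any factorization into two quadratics over Q would force √(10621) ∈ Q (pairing opposite roots) or √43, √247 ∈ Q (other pairings), all impossible. Hence [Q(γ):Q] = 4 = [Q(√43, √247):Q], so Q(γ) = Q(√43, √247).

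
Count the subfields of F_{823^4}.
F_{823^4} has 3 subfields

The subfields of F_{p^n} are exactly the fields F_{p^d} for d | n (each is the fixed field of the unique index-d subgroup of Gal(F_{p^n}/F_p) ≅ Z/nZ). The divisors of n = 4 are {1, 2, 4}, giving 3 subfields: F_{823^1}, F_{823^2}, F_{823^4}.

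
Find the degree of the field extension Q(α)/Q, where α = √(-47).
[Q(α):Q] = 2

[Q(α):Q] equals the degree of the minimal polynomial of α. Here α^2 = -47 and x^2 + 47 is irreducible (d = -47 is squarefree, ≠ 1, hence not a square), so deg(m_α) = 2. Thus [Q(α):Q] = 2.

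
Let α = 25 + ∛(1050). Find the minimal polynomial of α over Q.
m_α(x) = x^3 - 75x^2 + 1875x - 16675

Set β = α - 25 = ∛(1050), so β^3 = 1050. Then (α - 25)^3 - 1050 = 0, i.e. α is a root of g(x) = (x - 25)^3 - 1050 = x^3 - 75x^2 + 1875x - 16675. Since g(x) = h(x - 25) where h(x) = x^3 - 1050, and h is irreducible over Q (because 1050 is not a perfect cube, so h has no rational root, and a monic cubic with no rational root is irreducible), g is also irreducible (irreducibility is preserved under the substitution x → x - 25). Hence m_α(x) = x^3 - 75x^2 + 1875x - 16675.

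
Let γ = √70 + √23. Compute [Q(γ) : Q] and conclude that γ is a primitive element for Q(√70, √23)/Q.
[Q(γ) : Q] = 4 (equivalently, Q(γ) = Q(√70, √23))

Obviously Q(γ) ⊆ Q(√70, √23), and [Q(√70, √23):Q] = 4 (since 70, 23 are distinct squarefree integers > 1 with 1610 not a perfect square). To show equality we compute the minimal polynomial of γ. From γ = √70 + √23: γ^2 = 70 + 2√(1610) + 23 = 93 + 2√(1610), so γ^2 - 93 = 2√(1610); squaring, (γ^2 - 93)^2 = 4·1610, i.e. γ^4 - 186γ^2 + 8649 - 6440 = 0, i.e. γ^4 - 186γ^2 + 2209 = 0. So γ is a root of x^4 - 186x^2 + 2209. This polynomial is irreducible over Q: it has no rational root (each ±√70 ± √23 is irrational), and any factorization into two quadratics over Q would force √(1610) ∈ Q (pairing opposite roots) or √70, √23 ∈ Q (other pairings), all impossible. Hence [Q(γ):Q] = 4 = [Q(√70, √23):Q], so Q(γ) = Q(√70, √23).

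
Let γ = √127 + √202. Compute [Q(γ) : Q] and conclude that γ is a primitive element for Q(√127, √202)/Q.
[Q(γ) : Q] = 4 (equivalently, Q(γ) = Q(√127, √202))

Obviously Q(γ) ⊆ Q(√127, √202), and [Q(√127, √202):Q] = 4 (since 127, 202 are distinct squarefree integers > 1 with 25654 not a perfect square). To show equality we compute the minimal polynomial of γ. From γ = √127 + √202: γ^2 = 127 + 2√(25654) + 202 = 329 + 2√(25654), so γ^2 - 329 = 2√(25654); squaring, (γ^2 - 329)^2 = 4·25654, i.e. γ^4 - 658γ^2 + 108241 - 102616 = 0, i.e. γ^4 - 658γ^2 + 5625 = 0. So γ is a root of x^4 - 658x^2 + 5625. This polynomial is irreducible over Q: it has no rational root (each ±√127 ± √202 is irrational), and any factorization into two quadratics over Q would force √(25654) ∈ Q (pairing opposite roots) or √127, √202 ∈ Q (other pairings), all impossible. Hence [Q(γ):Q] = 4 = [Q(√127, √202):Q], so Q(γ) = Q(√127, √202).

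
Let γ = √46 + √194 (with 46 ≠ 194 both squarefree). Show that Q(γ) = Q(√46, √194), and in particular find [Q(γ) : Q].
[Q(γ) : Q] = 4 (equivalently, Q(γ) = Q(√46, √194))

Obviously Q(γ) ⊆ Q(√46, √194), and [Q(√46, √194):Q] = 4 (since 46, 194 are distinct squarefree integers > 1 with 8924 not a perfect square). To show equality we compute the minimal polynomial of γ. From γ = √46 + √194: γ^2 = 46 + 2√(8924) + 194 = 240 + 2√(8924), so γ^2 - 240 = 2√(8924); squaring, (γ^2 - 240)^2 = 4·8924, i.e. γ^4 - 480γ^2 + 57600 - 35696 = 0, i.e. γ^4 - 480γ^2 + 21904 = 0. So γ is a root of x^4 - 480x^2 + 21904. This polynomial is irreducible over Q: it has no rational root (each ±√46 ± √194 is irrational), and any factorization into two quadratics over Q would force √(8924) ∈ Q (pairing opposite roots) or √46, √194 ∈ Q (other pairings), all impossible. Hence [Q(γ):Q] = 4 = [Q(√46, √194):Q], so Q(γ) = Q(√46, √194).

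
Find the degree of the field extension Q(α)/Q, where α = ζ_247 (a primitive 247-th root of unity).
[Q(α):Q] = 216

The minimal polynomial of ζ_247 over Q is the 247-th cyclotomic polynomial Φ_247(x), which is irreducible over Q and has degree φ(247) = 216. Hence [Q(α):Q] = φ(247) = 216.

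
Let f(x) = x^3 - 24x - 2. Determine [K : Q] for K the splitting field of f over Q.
[K : Q] = 6

By the rational root test, any rational root of the monic integer polynomial f(x) = x^3 - 24x - 2 must be an integer dividing the constant term -2, i.e. one of ±{1, 2}. Evaluating: f(1) = -25, f(-1) = 21, f(2) = -42, f(-2) = 38; none is 0, so f has no rational root and is therefore irreducible over Q (a cubic with no linear factor over a field is irreducible). For an irreducible cubic, the Galois group is A_3 or S_3 according as the discriminant disc(f) = -4a^3 - 27b^2 = -4·(-24)^3 - 27·(-2)^2 = 55188 is or is not a square in Q. Here disc(f) = 55188 is not a perfect square in Q, so the Galois group of f over Q is not contained in A_3 and must be all of S_3. The splitting field has degree |S_3| = 6 over Q, so [K : Q] = 6.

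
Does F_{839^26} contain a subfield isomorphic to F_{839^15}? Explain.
No: F_{839^15} is not a subfield of F_{839^26}

F_{p^m} embeds in F_{p^n} iff m | n. Here 15 ∤ 26 (since 26 = 1·15 + 11 with remainder 11 ≠ 0), so F_{839^15} is not a subfield of F_{839^26}. Equivalently: if it were, the tower law would give 15 = [F_{839^15}:F_839] dividing [F_{839^26}:F_839] = 26, contradiction.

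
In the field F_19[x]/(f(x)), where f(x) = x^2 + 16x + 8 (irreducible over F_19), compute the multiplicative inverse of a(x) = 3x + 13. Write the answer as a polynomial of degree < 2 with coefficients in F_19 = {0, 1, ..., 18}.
a(x)^(-1) ≡ x + 18 (mod f(x))

Since f is irreducible over F_19, F_19[x]/(f) is a field and a(x) ≠ 0 has an inverse. Apply the extended Euclidean algorithm to f(x) and a(x) in F_19[x]: f(x) = (13x + 6)·a(x) + (6). The last nonzero remainder is the constant 6 = gcd(f, a) in F_19. Back-substituting through the division chain expresses 6 = s(x)·a(x) + t(x)·f(x) with s(x) ≡ 6x + 13 (mod f), so (6x + 13)·a(x) ≡ 6 (mod f). Multiplying by 6^(-1) ≡ 16 in F_19 gives a(x)^(-1) ≡ 16·(6x + 13) ≡ x + 18 (mod f). Check: (3x + 13)·(x + 18) = 3x^2 + 10x + 6 ≡ 1 (mod x^2 + 16x + 8).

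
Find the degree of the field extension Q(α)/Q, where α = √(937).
[Q(α):Q] = 2

[Q(α):Q] equals the degree of the minimal polynomial of α. Here α^2 = 937 and x^2 - 937 is irreducible (d = 937 is squarefree, ≠ 1, hence not a square), so deg(m_α) = 2. Thus [Q(α):Q] = 2.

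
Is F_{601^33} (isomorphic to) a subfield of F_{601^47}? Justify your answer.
No: F_{601^33} is not a subfield of F_{601^47}

F_{p^m} embeds in F_{p^n} iff m | n. Here 33 ∤ 47 (since 47 = 1·33 + 14 with remainder 14 ≠ 0), so F_{601^33} is not a subfield of F_{601^47}. Equivalently: if it were, the tower law would give 33 = [F_{601^33}:F_601] dividing [F_{601^47}:F_601] = 47, contradiction.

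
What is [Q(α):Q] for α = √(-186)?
[Q(α):Q] = 2

[Q(α):Q] equals the degree of the minimal polynomial of α. Here α^2 = -186 and x^2 + 186 is irreducible (d = -186 is squarefree, ≠ 1, hence not a square), so deg(m_α) = 2. Thus [Q(α):Q] = 2.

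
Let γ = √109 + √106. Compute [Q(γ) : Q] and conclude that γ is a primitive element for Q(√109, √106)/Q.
[Q(γ) : Q] = 4 (equivalently, Q(γ) = Q(√109, √106))

Obviously Q(γ) ⊆ Q(√109, √106), and [Q(√109, √106):Q] = 4 (since 109, 106 are distinct squarefree integers > 1 with 11554 not a perfect square). To show equality we compute the minimal polynomial of γ. From γ = √109 + √106: γ^2 = 109 + 2√(11554) + 106 = 215 + 2√(11554), so γ^2 - 215 = 2√(11554); squaring, (γ^2 - 215)^2 = 4·11554, i.e. γ^4 - 430γ^2 + 46225 - 46216 = 0, i.e. γ^4 - 430γ^2 + 9 = 0. So γ is a root of x^4 - 430x^2 + 9. This polynomial is irreducible over Q: it has no rational root (each ±√109 ± √106 is irrational), and any factorization into two quadratics over Q would force √(11554) ∈ Q (pairing opposite roots) or √109, √106 ∈ Q (other pairings), all impossible. Hence [Q(γ):Q] = 4 = [Q(√109, √106):Q], so Q(γ) = Q(√109, √106).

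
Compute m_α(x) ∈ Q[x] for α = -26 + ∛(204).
m_α(x) = x^3 + 78x^2 + 2028x + 17372

Set β = α + 26 = ∛(204), so β^3 = 204. Then (α + 26)^3 - 204 = 0, i.e. α is a root of g(x) = (x + 26)^3 - 204 = x^3 + 78x^2 + 2028x + 17372. Since g(x) = h(x + 26) where h(x) = x^3 - 204, and h is irreducible over Q (because 204 is not a perfect cube, so h has no rational root, and a monic cubic with no rational root is irreducible), g is also irreducible (irreducibility is preserved under the substitution x → x + 26). Hence m_α(x) = x^3 + 78x^2 + 2028x + 17372.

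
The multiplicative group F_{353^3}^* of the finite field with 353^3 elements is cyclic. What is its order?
|F_{353^3}^*| = 43986976

F_{353^3} has 353^3 = 43986977 elements; its multiplicative group consists of all nonzero elements, so |F_{353^3}^*| = 43986977 - 1 = 43986976. (It is cyclic since any finite subgroup of the multiplicative group of a field is cyclic.)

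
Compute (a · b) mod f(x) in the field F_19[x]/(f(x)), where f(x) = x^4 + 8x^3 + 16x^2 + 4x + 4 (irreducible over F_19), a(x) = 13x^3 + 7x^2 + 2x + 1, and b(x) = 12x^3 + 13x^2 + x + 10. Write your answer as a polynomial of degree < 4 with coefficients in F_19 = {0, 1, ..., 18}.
a · b ≡ 14x^3 + x^2 + 6x + 5 (mod f(x))

Multiply in F_19[x]: a(x)·b(x) = (13x^3 + 7x^2 + 2x + 1)·(12x^3 + 13x^2 + x + 10) = 4x^6 + 6x^5 + 14x^4 + 4x^3 + 9x^2 + 2x + 10. This has degree ≥ 4, so divide by f(x) over F_19: 4x^6 + 6x^5 + 14x^4 + 4x^3 + 9x^2 + 2x + 10 = (4x^2 + 12x + 6)·(x^4 + 8x^3 + 16x^2 + 4x + 4) + (14x^3 + x^2 + 6x + 5). Hence a·b ≡ 14x^3 + x^2 + 6x + 5 (mod f). (F_19[x]/(f) is a field with 19^4 = 130321 elements since f is irreducible of degree 4.)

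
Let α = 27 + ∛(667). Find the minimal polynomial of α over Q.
m_α(x) = x^3 - 81x^2 + 2187x - 20350

Set β = α - 27 = ∛(667), so β^3 = 667. Then (α - 27)^3 - 667 = 0, i.e. α is a root of g(x) = (x - 27)^3 - 667 = x^3 - 81x^2 + 2187x - 20350. Since g(x) = h(x - 27) where h(x) = x^3 - 667, and h is irreducible over Q (because 667 is not a perfect cube, so h has no rational root, and a monic cubic with no rational root is irreducible), g is also irreducible (irreducibility is preserved under the substitution x → x - 27). Hence m_α(x) = x^3 - 81x^2 + 2187x - 20350.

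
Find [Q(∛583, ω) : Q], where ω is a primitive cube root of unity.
[Q(∛583, ω) : Q] = 6

[Q(∛583):Q] = 3 (min poly x^3 - 583, irreducible since 583 is not a perfect cube). [Q(ω):Q] = 2 (min poly x^2 + x + 1). Since Q(∛583) ⊂ R and ω ∉ R, we have ω ∉ Q(∛583), so x^2 + x + 1 remains irreducible over Q(∛583) and [Q(∛583, ω) : Q(∛583)] = 2. By the tower law, [Q(∛583, ω) : Q] = 3 · 2 = 6. (In fact Q(∛583, ω) is the splitting field of x^3 - 583 over Q.)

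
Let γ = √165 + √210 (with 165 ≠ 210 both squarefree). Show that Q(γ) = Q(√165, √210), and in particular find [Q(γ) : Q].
[Q(γ) : Q] = 4 (equivalently, Q(γ) = Q(√165, √210))

Obviously Q(γ) ⊆ Q(√165, √210), and [Q(√165, √210):Q] = 4 (since 165, 210 are distinct squarefree integers > 1 with 34650 not a perfect square). To show equality we compute the minimal polynomial of γ. From γ = √165 + √210: γ^2 = 165 + 2√(34650) + 210 = 375 + 2√(34650), so γ^2 - 375 = 2√(34650); squaring, (γ^2 - 375)^2 = 4·34650, i.e. γ^4 - 750γ^2 + 140625 - 138600 = 0, i.e. γ^4 - 750γ^2 + 2025 = 0. So γ is a root of x^4 - 750x^2 + 2025. This polynomial is irreducible over Q: it has no rational root (each ±√165 ± √210 is irrational), and any factorization into two quadratics over Q would force √(34650) ∈ Q (pairing opposite roots) or √165, √210 ∈ Q (other pairings), all impossible. Hence [Q(γ):Q] = 4 = [Q(√165, √210):Q], so Q(γ) = Q(√165, √210).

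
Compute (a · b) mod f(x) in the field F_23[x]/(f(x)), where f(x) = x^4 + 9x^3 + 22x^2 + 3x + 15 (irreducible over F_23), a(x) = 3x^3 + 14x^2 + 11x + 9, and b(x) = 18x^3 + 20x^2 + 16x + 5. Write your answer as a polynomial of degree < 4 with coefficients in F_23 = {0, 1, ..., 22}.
a · b ≡ 15x^3 + 7x^2 + 5x + 9 (mod f(x))

Multiply in F_23[x]: a(x)·b(x) = (3x^3 + 14x^2 + 11x + 9)·(18x^3 + 20x^2 + 16x + 5) = 8x^6 + 13x^5 + 20x^4 + 12x^2 + 15x + 22. This has degree ≥ 4, so divide by f(x) over F_23: 8x^6 + 13x^5 + 20x^4 + 12x^2 + 15x + 22 = (8x^2 + 10x + 7)·(x^4 + 9x^3 + 22x^2 + 3x + 15) + (15x^3 + 7x^2 + 5x + 9). Hence a·b ≡ 15x^3 + 7x^2 + 5x + 9 (mod f). (F_23[x]/(f) is a field with 23^4 = 279841 elements since f is irreducible of degree 4.)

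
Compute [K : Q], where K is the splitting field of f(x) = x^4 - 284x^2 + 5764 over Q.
[K : Q] = 4

Solving the quadratic in x^2: x^2 = (284 ± √(284^2 - 4·5764))/2 = (284 ± √57600)/2 = (284 ± 240)/2, giving x^2 = 22 or x^2 = 262. So f(x) = (x^2 - 22)(x^2 - 262) and the roots of f are ±√22, ±√262. Hence the splitting field is K = Q(√22, √262). Since 22 and 262 are distinct squarefree integers > 1, their product 5764 is not a perfect square, so √262 ∉ Q(√22). By the tower law [K:Q] = [Q(√22,√262):Q(√22)] · [Q(√22):Q] = 2 · 2 = 4.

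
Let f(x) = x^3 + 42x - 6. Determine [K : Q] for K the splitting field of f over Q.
[K : Q] = 6

By the rational root test, any rational root of the monic integer polynomial f(x) = x^3 + 42x - 6 must be an integer dividing the constant term -6, i.e. one of ±{1, 2, 3, 6}. Evaluating: f(1) = 37, f(-1) = -49, f(2) = 86, f(-2) = -98, f(3) = 147, f(-3) = -159, f(6) = 462, f(-6) = -474; none is 0, so f has no rational root and is therefore irreducible over Q (a cubic with no linear factor over a field is irreducible). For an irreducible cubic, the Galois group is A_3 or S_3 according as the discriminant disc(f) = -4a^3 - 27b^2 = -4·(42)^3 - 27·(-6)^2 = -297324 is or is not a square in Q. Here disc(f) = -297324 is not a perfect square in Q, so the Galois group of f over Q is not contained in A_3 and must be all of S_3. The splitting field has degree |S_3| = 6 over Q, so [K : Q] = 6.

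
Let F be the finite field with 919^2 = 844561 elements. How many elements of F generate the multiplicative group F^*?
There are φ(844560) = 202752 primitive elements

F_q^* is cyclic of order q - 1 = 844560. A cyclic group of order m has exactly φ(m) generators. Here m = 844560 = 2^4 · 3^3 · 5 · 17 · 23, so the number of primitive elements is φ(844560) = 202752.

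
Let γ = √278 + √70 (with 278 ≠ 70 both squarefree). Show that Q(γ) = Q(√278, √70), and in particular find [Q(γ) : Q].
[Q(γ) : Q] = 4 (equivalently, Q(γ) = Q(√278, √70))

Obviously Q(γ) ⊆ Q(√278, √70), and [Q(√278, √70):Q] = 4 (since 278, 70 are distinct squarefree integers > 1 with 19460 not a perfect square). To show equality we compute the minimal polynomial of γ. From γ = √278 + √70: γ^2 = 278 + 2√(19460) + 70 = 348 + 2√(19460), so γ^2 - 348 = 2√(19460); squaring, (γ^2 - 348)^2 = 4·19460, i.e. γ^4 - 696γ^2 + 121104 - 77840 = 0, i.e. γ^4 - 696γ^2 + 43264 = 0. So γ is a root of x^4 - 696x^2 + 43264. This polynomial is irreducible over Q: it has no rational root (each ±√278 ± √70 is irrational), and any factorization into two quadratics over Q would force √(19460) ∈ Q (pairing opposite roots) or √278, √70 ∈ Q (other pairings), all impossible. Hence [Q(γ):Q] = 4 = [Q(√278, √70):Q], so Q(γ) = Q(√278, √70).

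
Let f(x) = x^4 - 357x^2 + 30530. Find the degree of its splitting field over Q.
[K : Q] = 4

Solving the quadratic in x^2: x^2 = (357 ± √(357^2 - 4·30530))/2 = (357 ± √5329)/2 = (357 ± 73)/2, giving x^2 = 142 or x^2 = 215. So f(x) = (x^2 - 142)(x^2 - 215) and the roots of f are ±√142, ±√215. Hence the splitting field is K = Q(√142, √215). Since 142 and 215 are distinct squarefree integers > 1, their product 30530 is not a perfect square, so √215 ∉ Q(√142). By the tower law [K:Q] = [Q(√142,√215):Q(√142)] · [Q(√142):Q] = 2 · 2 = 4.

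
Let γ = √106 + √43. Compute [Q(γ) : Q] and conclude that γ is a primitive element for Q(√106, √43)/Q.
[Q(γ) : Q] = 4 (equivalently, Q(γ) = Q(√106, √43))

Obviously Q(γ) ⊆ Q(√106, √43), and [Q(√106, √43):Q] = 4 (since 106, 43 are distinct squarefree integers > 1 with 4558 not a perfect square). To show equality we compute the minimal polynomial of γ. From γ = √106 + √43: γ^2 = 106 + 2√(4558) + 43 = 149 + 2√(4558), so γ^2 - 149 = 2√(4558); squaring, (γ^2 - 149)^2 = 4·4558, i.e. γ^4 - 298γ^2 + 22201 - 18232 = 0, i.e. γ^4 - 298γ^2 + 3969 = 0. So γ is a root of x^4 - 298x^2 + 3969. This polynomial is irreducible over Q: it has no rational root (each ±√106 ± √43 is irrational), and any factorization into two quadratics over Q would force √(4558) ∈ Q (pairing opposite roots) or √106, √43 ∈ Q (other pairings), all impossible. Hence [Q(γ):Q] = 4 = [Q(√106, √43):Q], so Q(γ) = Q(√106, √43).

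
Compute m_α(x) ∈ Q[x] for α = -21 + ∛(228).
m_α(x) = x^3 + 63x^2 + 1323x + 9033

Set β = α + 21 = ∛(228), so β^3 = 228. Then (α + 21)^3 - 228 = 0, i.e. α is a root of g(x) = (x + 21)^3 - 228 = x^3 + 63x^2 + 1323x + 9033. Since g(x) = h(x + 21) where h(x) = x^3 - 228, and h is irreducible over Q (because 228 is not a perfect cube, so h has no rational root, and a monic cubic with no rational root is irreducible), g is also irreducible (irreducibility is preserved under the substitution x → x + 21). Hence m_α(x) = x^3 + 63x^2 + 1323x + 9033.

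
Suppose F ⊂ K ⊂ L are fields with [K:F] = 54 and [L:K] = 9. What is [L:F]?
[L:F] = 486

The tower law says that for any tower of field extensions F ⊂ K ⊂ L with finite degrees, [L:F] = [L:K] · [K:F]. Here this gives [L:F] = 9 · 54 = 486.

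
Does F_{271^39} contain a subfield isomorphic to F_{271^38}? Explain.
No: F_{271^38} is not a subfield of F_{271^39}

F_{p^m} embeds in F_{p^n} iff m | n. Here 38 ∤ 39 (since 39 = 1·38 + 1 with remainder 1 ≠ 0), so F_{271^38} is not a subfield of F_{271^39}. Equivalently: if it were, the tower law would give 38 = [F_{271^38}:F_271] dividing [F_{271^39}:F_271] = 39, contradiction.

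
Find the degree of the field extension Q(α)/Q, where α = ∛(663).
[Q(α):Q] = 3

The minimal polynomial of α is x^3 - 663, irreducible over Q since 663 is not a perfect cube (so x^3 - 663 has no rational root). Hence [Q(α):Q] = deg(m_α) = 3.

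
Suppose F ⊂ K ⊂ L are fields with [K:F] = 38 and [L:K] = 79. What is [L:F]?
[L:F] = 3002

The tower law says that for any tower of field extensions F ⊂ K ⊂ L with finite degrees, [L:F] = [L:K] · [K:F]. Here this gives [L:F] = 79 · 38 = 3002.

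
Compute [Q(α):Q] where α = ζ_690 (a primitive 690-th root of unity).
[Q(α):Q] = 176

The minimal polynomial of ζ_690 over Q is the 690-th cyclotomic polynomial Φ_690(x), which is irreducible over Q and has degree φ(690) = 176. Hence [Q(α):Q] = φ(690) = 176.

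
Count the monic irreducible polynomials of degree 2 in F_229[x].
There are 26106 monic irreducible polynomials of degree 2 over F_229

Each element of F_{229^2} that lies in no proper subfield is a root of exactly one monic irreducible of degree 2 over F_229, and each such polynomial has 2 distinct roots in F_{229^2}. By Möbius inversion the count is N_229(2) = (1/2) Σ_{d|2} μ(2/d) · 229^d = (1/2)(μ(2)·229^1 + μ(1)·229^2) = 52212/2 = 26106.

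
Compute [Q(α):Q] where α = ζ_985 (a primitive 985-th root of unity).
[Q(α):Q] = 784

The minimal polynomial of ζ_985 over Q is the 985-th cyclotomic polynomial Φ_985(x), which is irreducible over Q and has degree φ(985) = 784. Hence [Q(α):Q] = φ(985) = 784.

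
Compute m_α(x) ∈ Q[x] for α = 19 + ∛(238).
m_α(x) = x^3 - 57x^2 + 1083x - 7097

Set β = α - 19 = ∛(238), so β^3 = 238. Then (α - 19)^3 - 238 = 0, i.e. α is a root of g(x) = (x - 19)^3 - 238 = x^3 - 57x^2 + 1083x - 7097. Since g(x) = h(x - 19) where h(x) = x^3 - 238, and h is irreducible over Q (because 238 is not a perfect cube, so h has no rational root, and a monic cubic with no rational root is irreducible), g is also irreducible (irreducibility is preserved under the substitution x → x - 19). Hence m_α(x) = x^3 - 57x^2 + 1083x - 7097.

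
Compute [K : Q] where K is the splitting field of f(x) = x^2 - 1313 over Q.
[K : Q] = 2

f(x) = x^2 - 1313 factors as (x - √1313)(x + √1313). The splitting field is K = Q(√1313). Since 1313 is squarefree and > 1, it is not a perfect square, so x^2 - 1313 is irreducible over Q and [Q(√1313) : Q] = 2. Hence [K : Q] = 2.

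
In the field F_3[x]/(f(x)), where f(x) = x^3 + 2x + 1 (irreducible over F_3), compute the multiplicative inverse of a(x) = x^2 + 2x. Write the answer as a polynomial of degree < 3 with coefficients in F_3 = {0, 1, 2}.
a(x)^(-1) ≡ 2x + 2 (mod f(x))

Since f is irreducible over F_3, F_3[x]/(f) is a field and a(x) ≠ 0 has an inverse. Apply the extended Euclidean algorithm to f(x) and a(x) in F_3[x]: f(x) = (x + 1)·a(x) + (1). The last nonzero remainder is the constant 1 = gcd(f, a) in F_3. Back-substituting through the division chain expresses 1 = s(x)·a(x) + t(x)·f(x) with s(x) ≡ 2x + 2 (mod f), so a(x)^(-1) ≡ s(x) = 2x + 2 (mod f). Check: (x^2 + 2x)·(2x + 2) = 2x^3 + x ≡ 1 (mod x^3 + 2x + 1).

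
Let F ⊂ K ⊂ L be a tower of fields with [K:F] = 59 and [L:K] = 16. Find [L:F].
[L:F] = 944

The tower law says that for any tower of field extensions F ⊂ K ⊂ L with finite degrees, [L:F] = [L:K] · [K:F]. Here this gives [L:F] = 16 · 59 = 944.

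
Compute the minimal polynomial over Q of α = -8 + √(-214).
m_α(x) = x^2 + 16x + 278

From α + 8 = √(-214), squaring gives (α + 8)^2 = -214, i.e. α^2 + 16α + 64 = -214, so α^2 + 16α + 278 = 0. The discriminant of x^2 + 16x + 278 is (16)^2 - 4·(278) = 256 - 1112 = -856, and 4·(-214) is not a perfect square in Q since -214 is squarefree and ≠ 1. Hence x^2 + 16x + 278 is irreducible over Q and is the minimal polynomial of α.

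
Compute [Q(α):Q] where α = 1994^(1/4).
[Q(α):Q] = 4

α is a root of x^4 - 1994. By Eisenstein's criterion at the prime p = 2 (which divides the constant term 1994 but p^2 = 4 does not, since 1994 is squarefree), x^4 - 1994 is irreducible over Q. Hence [Q(α):Q] = 4.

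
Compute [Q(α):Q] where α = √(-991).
[Q(α):Q] = 2

[Q(α):Q] equals the degree of the minimal polynomial of α. Here α^2 = -991 and x^2 + 991 is irreducible (d = -991 is squarefree, ≠ 1, hence not a square), so deg(m_α) = 2. Thus [Q(α):Q] = 2.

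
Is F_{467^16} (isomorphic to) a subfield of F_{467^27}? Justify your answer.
No: F_{467^16} is not a subfield of F_{467^27}

F_{p^m} embeds in F_{p^n} iff m | n. Here 16 ∤ 27 (since 27 = 1·16 + 11 with remainder 11 ≠ 0), so F_{467^16} is not a subfield of F_{467^27}. Equivalently: if it were, the tower law would give 16 = [F_{467^16}:F_467] dividing [F_{467^27}:F_467] = 27, contradiction.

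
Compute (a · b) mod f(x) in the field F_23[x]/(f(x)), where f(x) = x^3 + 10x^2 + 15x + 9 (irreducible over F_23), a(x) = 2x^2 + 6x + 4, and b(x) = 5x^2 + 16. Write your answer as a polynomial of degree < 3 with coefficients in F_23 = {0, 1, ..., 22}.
a · b ≡ 4x^2 + 21x + 4 (mod f(x))

Multiply in F_23[x]: a(x)·b(x) = (2x^2 + 6x + 4)·(5x^2 + 16) = 10x^4 + 7x^3 + 6x^2 + 4x + 18. This has degree ≥ 3, so divide by f(x) over F_23: 10x^4 + 7x^3 + 6x^2 + 4x + 18 = (10x + 22)·(x^3 + 10x^2 + 15x + 9) + (4x^2 + 21x + 4). Hence a·b ≡ 4x^2 + 21x + 4 (mod f). (F_23[x]/(f) is a field with 23^3 = 12167 elements since f is irreducible of degree 3.)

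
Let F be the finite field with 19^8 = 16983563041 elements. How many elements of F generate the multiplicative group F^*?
There are φ(16983563040) = 4237885440 primitive elements

F_q^* is cyclic of order q - 1 = 16983563040. A cyclic group of order m has exactly φ(m) generators. Here m = 16983563040 = 2^5 · 3^2 · 5 · 17 · 181 · 3833, so the number of primitive elements is φ(16983563040) = 4237885440.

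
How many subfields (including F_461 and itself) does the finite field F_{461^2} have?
F_{461^2} has 2 subfields

The subfields of F_{p^n} are exactly the fields F_{p^d} for d | n (each is the fixed field of the unique index-d subgroup of Gal(F_{p^n}/F_p) ≅ Z/nZ). The divisors of n = 2 are {1, 2}, giving 2 subfields: F_{461^1}, F_{461^2}.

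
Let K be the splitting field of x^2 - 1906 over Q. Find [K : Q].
[K : Q] = 2

f(x) = x^2 - 1906 factors as (x - √1906)(x + √1906). The splitting field is K = Q(√1906). Since 1906 is squarefree and > 1, it is not a perfect square, so x^2 - 1906 is irreducible over Q and [Q(√1906) : Q] = 2. Hence [K : Q] = 2.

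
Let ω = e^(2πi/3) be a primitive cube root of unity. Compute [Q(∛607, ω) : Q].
[Q(∛607, ω) : Q] = 6

[Q(∛607):Q] = 3 (min poly x^3 - 607, irreducible since 607 is not a perfect cube). [Q(ω):Q] = 2 (min poly x^2 + x + 1). Since Q(∛607) ⊂ R and ω ∉ R, we have ω ∉ Q(∛607), so x^2 + x + 1 remains irreducible over Q(∛607) and [Q(∛607, ω) : Q(∛607)] = 2. By the tower law, [Q(∛607, ω) : Q] = 3 · 2 = 6. (In fact Q(∛607, ω) is the splitting field of x^3 - 607 over Q.)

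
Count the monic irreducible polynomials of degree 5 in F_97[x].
There are 1717468032 monic irreducible polynomials of degree 5 over F_97

Each element of F_{97^5} that lies in no proper subfield is a root of exactly one monic irreducible of degree 5 over F_97, and each such polynomial has 5 distinct roots in F_{97^5}. By Möbius inversion the count is N_97(5) = (1/5) Σ_{d|5} μ(5/d) · 97^d = (1/5)(μ(5)·97^1 + μ(1)·97^5) = 8587340160/5 = 1717468032.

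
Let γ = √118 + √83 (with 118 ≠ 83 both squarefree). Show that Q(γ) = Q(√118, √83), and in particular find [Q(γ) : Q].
[Q(γ) : Q] = 4 (equivalently, Q(γ) = Q(√118, √83))

Obviously Q(γ) ⊆ Q(√118, √83), and [Q(√118, √83):Q] = 4 (since 118, 83 are distinct squarefree integers > 1 with 9794 not a perfect square). To show equality we compute the minimal polynomial of γ. From γ = √118 + √83: γ^2 = 118 + 2√(9794) + 83 = 201 + 2√(9794), so γ^2 - 201 = 2√(9794); squaring, (γ^2 - 201)^2 = 4·9794, i.e. γ^4 - 402γ^2 + 40401 - 39176 = 0, i.e. γ^4 - 402γ^2 + 1225 = 0. So γ is a root of x^4 - 402x^2 + 1225. This polynomial is irreducible over Q: it has no rational root (each ±√118 ± √83 is irrational), and any factorization into two quadratics over Q would force √(9794) ∈ Q (pairing opposite roots) or √118, √83 ∈ Q (other pairings), all impossible. Hence [Q(γ):Q] = 4 = [Q(√118, √83):Q], so Q(γ) = Q(√118, √83).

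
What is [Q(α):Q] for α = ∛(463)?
[Q(α):Q] = 3

The minimal polynomial of α is x^3 - 463, irreducible over Q since 463 is not a perfect cube (so x^3 - 463 has no rational root). Hence [Q(α):Q] = deg(m_α) = 3.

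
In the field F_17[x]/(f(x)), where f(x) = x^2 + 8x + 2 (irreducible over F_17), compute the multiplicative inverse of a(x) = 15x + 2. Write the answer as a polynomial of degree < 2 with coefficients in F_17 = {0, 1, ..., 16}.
a(x)^(-1) ≡ 7x + 12 (mod f(x))

Since f is irreducible over F_17, F_17[x]/(f) is a field and a(x) ≠ 0 has an inverse. Apply the extended Euclidean algorithm to f(x) and a(x) in F_17[x]: f(x) = (8x + 4)·a(x) + (11). The last nonzero remainder is the constant 11 = gcd(f, a) in F_17. Back-substituting through the division chain expresses 11 = s(x)·a(x) + t(x)·f(x) with s(x) ≡ 9x + 13 (mod f), so (9x + 13)·a(x) ≡ 11 (mod f). Multiplying by 11^(-1) ≡ 14 in F_17 gives a(x)^(-1) ≡ 14·(9x + 13) ≡ 7x + 12 (mod f). Check: (15x + 2)·(7x + 12) = 3x^2 + 7x + 7 ≡ 1 (mod x^2 + 8x + 2).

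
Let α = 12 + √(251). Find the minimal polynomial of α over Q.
m_α(x) = x^2 - 24x - 107

From α - 12 = √(251), squaring gives (α - 12)^2 = 251, i.e. α^2 - 24α + 144 = 251, so α^2 - 24α - 107 = 0. The discriminant of x^2 - 24x - 107 is (-24)^2 - 4·(-107) = 576 + 428 = 1004, and 4·(251) is not a perfect square in Q since 251 is squarefree and ≠ 1. Hence x^2 - 24x - 107 is irreducible over Q and is the minimal polynomial of α.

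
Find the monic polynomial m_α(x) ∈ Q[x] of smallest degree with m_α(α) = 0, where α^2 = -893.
m_α(x) = x^2 + 893

α satisfies α^2 + 893 = 0, so x^2 + 893 annihilates α. Since d = -893 is squarefree and ≠ 1, it is not a perfect square in Q, so x^2 + 893 has no rational root and is therefore irreducible over Q (a degree-2 polynomial over a field is irreducible iff it has no root). Hence m_α(x) = x^2 + 893.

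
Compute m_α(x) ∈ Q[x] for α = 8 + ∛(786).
m_α(x) = x^3 - 24x^2 + 192x - 1298

Set β = α - 8 = ∛(786), so β^3 = 786. Then (α - 8)^3 - 786 = 0, i.e. α is a root of g(x) = (x - 8)^3 - 786 = x^3 - 24x^2 + 192x - 1298. Since g(x) = h(x - 8) where h(x) = x^3 - 786, and h is irreducible over Q (because 786 is not a perfect cube, so h has no rational root, and a monic cubic with no rational root is irreducible), g is also irreducible (irreducibility is preserved under the substitution x → x - 8). Hence m_α(x) = x^3 - 24x^2 + 192x - 1298.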